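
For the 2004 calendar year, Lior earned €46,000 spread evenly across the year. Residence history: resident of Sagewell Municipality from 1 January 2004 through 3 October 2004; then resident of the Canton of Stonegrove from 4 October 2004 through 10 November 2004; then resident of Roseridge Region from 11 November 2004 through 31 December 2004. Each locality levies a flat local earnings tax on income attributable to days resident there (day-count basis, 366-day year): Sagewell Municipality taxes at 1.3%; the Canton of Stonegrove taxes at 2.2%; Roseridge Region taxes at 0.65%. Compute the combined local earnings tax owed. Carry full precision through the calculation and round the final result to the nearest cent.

Sagewell Municipality, 1 January – 3 October 2004: 277 days → €46,000 × 1.3% × 277/366 = €452.5847
The Canton of Stonegrove, 4 October – 10 November 2004: 38 days → €46,000 × 2.2% × 38/366 = €105.0710
Roseridge Region, 11 November – 31 December 2004: 51 days → €46,000 × 0.65% × 51/366 = €41.6639
Total = €599.3197

€599.32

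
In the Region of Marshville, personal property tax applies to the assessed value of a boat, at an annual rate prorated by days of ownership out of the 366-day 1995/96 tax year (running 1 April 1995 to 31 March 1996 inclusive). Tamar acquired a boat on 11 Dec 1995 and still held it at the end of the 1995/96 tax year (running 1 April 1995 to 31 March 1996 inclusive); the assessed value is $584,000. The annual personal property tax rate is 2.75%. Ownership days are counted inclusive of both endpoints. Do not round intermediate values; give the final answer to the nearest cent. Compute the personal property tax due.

Days held (11 Dec 1995 – 31 Mar 1996): 112 out of 366
Tax = $584,000 × 2.75% × 112/366 = $4,914.5355

$4,914.54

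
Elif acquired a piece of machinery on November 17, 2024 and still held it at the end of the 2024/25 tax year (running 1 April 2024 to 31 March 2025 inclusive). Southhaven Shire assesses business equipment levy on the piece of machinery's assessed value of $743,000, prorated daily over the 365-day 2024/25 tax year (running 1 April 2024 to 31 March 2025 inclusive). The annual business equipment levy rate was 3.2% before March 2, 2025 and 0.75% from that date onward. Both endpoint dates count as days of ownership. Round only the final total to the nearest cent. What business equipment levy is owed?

November 17, 2024 – March 1, 2025: 105 days at 3.2% → $743,000 × 3.2% × 105/365 = $6,839.6712
March 2 – March 31, 2025: 30 days at 0.75% → $743,000 × 0.75% × 30/365 = $458.0137
Total = $7,297.6849

$7,297.68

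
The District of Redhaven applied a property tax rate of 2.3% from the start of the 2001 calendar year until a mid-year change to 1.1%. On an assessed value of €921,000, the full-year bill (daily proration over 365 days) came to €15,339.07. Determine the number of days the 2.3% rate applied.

172 days

Let d = days at the first rate; then 365 − d days at the second rate.
€921,000 × [2.3%·d + 1.1%·(365−d)] / 365 = €15,339.07
Solving gives d = 172, so the new rate took effect on 22 Jun 2001.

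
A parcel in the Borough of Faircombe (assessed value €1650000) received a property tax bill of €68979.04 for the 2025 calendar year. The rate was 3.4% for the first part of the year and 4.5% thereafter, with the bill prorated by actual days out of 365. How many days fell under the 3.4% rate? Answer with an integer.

106 days

Let d = days at the first rate; then 365 − d days at the second rate.
€1650000 × [3.4%·d + 4.5%·(365−d)] / 365 = €68979.04
Solving gives d = 106, so the new rate took effect on April 17, 2025.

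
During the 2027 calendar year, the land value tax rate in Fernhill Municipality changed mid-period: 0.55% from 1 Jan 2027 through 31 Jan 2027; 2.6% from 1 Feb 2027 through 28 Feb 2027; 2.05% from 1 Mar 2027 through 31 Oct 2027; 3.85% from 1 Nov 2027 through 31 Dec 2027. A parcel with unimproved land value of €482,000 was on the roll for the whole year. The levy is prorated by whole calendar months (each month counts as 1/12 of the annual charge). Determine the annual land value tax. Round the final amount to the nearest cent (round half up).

€10,945.42

1 Jan – 31 Jan 2027: 1 month at 0.55% → €482,000 × 0.55% × 1/12 = €220.9167
1 Feb – 28 Feb 2027: 1 month at 2.6% → €482,000 × 2.6% × 1/12 = €1,044.3333
1 Mar – 31 Oct 2027: 8 months at 2.05% → €482,000 × 2.05% × 8/12 = €6,587.3333
1 Nov – 31 Dec 2027: 2 months at 3.85% → €482,000 × 3.85% × 2/12 = €3,092.8333
Total = €10,945.4167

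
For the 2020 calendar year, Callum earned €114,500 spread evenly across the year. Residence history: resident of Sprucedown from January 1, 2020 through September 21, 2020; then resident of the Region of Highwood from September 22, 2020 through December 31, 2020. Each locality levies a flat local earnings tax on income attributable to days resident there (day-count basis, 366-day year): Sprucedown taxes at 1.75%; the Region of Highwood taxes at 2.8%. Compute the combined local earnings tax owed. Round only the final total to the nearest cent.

€2,335.52

Sprucedown, January 1 – September 21, 2020: 265 days → €114,500 × 1.75% × 265/366 = €1,450.8026
The Region of Highwood, September 22 – December 31, 2020: 101 days → €114,500 × 2.8% × 101/366 = €884.7158
Total = €2,335.5184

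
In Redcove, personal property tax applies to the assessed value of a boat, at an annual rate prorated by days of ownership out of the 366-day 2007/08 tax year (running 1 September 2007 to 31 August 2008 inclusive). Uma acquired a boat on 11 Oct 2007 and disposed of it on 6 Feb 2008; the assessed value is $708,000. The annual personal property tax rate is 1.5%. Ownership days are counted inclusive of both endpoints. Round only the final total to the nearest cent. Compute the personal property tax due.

$3,452.95

Days held (11 Oct 2007 – 6 Feb 2008): 119 out of 366
Tax = $708,000 × 1.5% × 119/366 = $3,452.9508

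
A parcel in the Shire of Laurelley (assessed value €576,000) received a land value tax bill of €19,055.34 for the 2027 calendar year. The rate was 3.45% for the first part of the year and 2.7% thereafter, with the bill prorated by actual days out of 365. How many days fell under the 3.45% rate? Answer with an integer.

296 days

Let d = days at the first rate; then 365 − d days at the second rate.
€576,000 × [3.45%·d + 2.7%·(365−d)] / 365 = €19,055.34
Solving gives d = 296, so the new rate took effect on 24 Oct 2027.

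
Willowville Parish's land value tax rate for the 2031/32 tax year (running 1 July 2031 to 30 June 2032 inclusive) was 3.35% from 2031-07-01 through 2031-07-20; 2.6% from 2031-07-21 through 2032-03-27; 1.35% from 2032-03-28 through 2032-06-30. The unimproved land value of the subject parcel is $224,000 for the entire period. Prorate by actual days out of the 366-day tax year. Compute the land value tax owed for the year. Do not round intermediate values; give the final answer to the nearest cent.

2031-07-01 to 2031-07-20: 20 days at 3.35% → $224,000 × 3.35% × 20/366 = $410.0546
2031-07-21 to 2032-03-27: 251 days at 2.6% → $224,000 × 2.6% × 251/366 = $3,994.0546
2032-03-28 to 2032-06-30: 95 days at 1.35% → $224,000 × 1.35% × 95/366 = $784.9180
Total = $5,189.0273

$5,189.03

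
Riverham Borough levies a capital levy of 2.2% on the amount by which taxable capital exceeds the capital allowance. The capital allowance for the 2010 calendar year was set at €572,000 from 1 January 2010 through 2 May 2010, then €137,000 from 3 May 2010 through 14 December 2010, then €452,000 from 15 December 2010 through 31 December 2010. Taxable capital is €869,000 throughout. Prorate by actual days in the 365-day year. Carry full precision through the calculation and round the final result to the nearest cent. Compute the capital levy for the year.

1 January – 2 May 2010: 122 days, exemption €572,000 → (€869,000 − €572,000) × 2.2% × 122/365 = €2,183.9671
3 May – 14 December 2010: 226 days, exemption €137,000 → (€869,000 − €137,000) × 2.2% × 226/365 = €9,971.2438
15 December – 31 December 2010: 17 days, exemption €452,000 → (€869,000 − €452,000) × 2.2% × 17/365 = €427.2822
Total = €12,582.4932

€12,582.49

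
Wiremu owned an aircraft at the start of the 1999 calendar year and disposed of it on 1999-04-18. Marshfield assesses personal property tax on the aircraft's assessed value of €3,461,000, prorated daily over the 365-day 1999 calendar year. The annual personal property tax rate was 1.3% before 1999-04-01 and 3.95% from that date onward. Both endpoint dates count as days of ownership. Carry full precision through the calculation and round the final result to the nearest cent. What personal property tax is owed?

€17,836.00

1999-01-01 to 1999-03-31: 90 days at 1.3% → €3,461,000 × 1.3% × 90/365 = €11,094.1644
1999-04-01 to 1999-04-18: 18 days at 3.95% → €3,461,000 × 3.95% × 18/365 = €6,741.8384
Total = €17,836.0027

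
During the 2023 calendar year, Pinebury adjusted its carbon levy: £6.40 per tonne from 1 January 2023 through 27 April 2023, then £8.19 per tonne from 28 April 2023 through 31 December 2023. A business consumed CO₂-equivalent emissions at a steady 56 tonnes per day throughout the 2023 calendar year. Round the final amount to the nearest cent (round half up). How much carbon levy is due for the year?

1 January – 27 April 2023: 117 days × 56 tonnes/day = 6,552 tonnes at £6.40/tonne → £41,932.80
28 April – 31 December 2023: 248 days × 56 tonnes/day = 13,888 tonnes at £8.19/tonne → £113,742.72

£155,675.52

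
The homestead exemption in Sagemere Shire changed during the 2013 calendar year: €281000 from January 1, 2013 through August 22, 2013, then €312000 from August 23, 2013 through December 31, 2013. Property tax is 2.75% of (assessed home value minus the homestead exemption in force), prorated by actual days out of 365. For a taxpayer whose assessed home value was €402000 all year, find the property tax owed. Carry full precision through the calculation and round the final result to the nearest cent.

€3021.53

January 1 – August 22, 2013: 234 days, exemption €281000 → (€402000 − €281000) × 2.75% × 234/365 = €2133.2466
August 23 – December 31, 2013: 131 days, exemption €312000 → (€402000 − €312000) × 2.75% × 131/365 = €888.2877
Total = €3021.5342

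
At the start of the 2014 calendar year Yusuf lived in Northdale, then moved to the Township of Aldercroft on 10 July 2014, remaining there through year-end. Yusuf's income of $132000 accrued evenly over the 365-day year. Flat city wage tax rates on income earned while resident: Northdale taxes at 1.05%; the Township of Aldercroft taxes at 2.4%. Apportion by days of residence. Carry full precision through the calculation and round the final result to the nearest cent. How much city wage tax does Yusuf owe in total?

Northdale, 1 January – 9 July 2014: 190 days → $132000 × 1.05% × 190/365 = $721.4795
The Township of Aldercroft, 10 July – 31 December 2014: 175 days → $132000 × 2.4% × 175/365 = $1518.9041
Total = $2240.3836

$2240.38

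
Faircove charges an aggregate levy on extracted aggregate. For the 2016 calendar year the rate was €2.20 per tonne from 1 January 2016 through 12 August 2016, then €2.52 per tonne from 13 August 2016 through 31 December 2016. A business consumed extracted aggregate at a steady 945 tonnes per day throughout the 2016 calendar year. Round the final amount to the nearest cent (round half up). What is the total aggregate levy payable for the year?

€803,552.40

1 January – 12 August 2016: 225 days × 945 tonnes/day = 212,625 tonnes at €2.20/tonne → €467,775.00
13 August – 31 December 2016: 141 days × 945 tonnes/day = 133,245 tonnes at €2.52/tonne → €335,777.40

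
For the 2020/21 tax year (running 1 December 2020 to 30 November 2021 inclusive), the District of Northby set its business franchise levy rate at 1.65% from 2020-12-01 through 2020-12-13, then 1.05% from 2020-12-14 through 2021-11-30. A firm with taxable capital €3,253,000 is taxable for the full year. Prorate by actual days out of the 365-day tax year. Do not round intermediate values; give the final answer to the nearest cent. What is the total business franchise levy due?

2020-12-01 to 2020-12-13: 13 days at 1.65% → €3,253,000 × 1.65% × 13/365 = €1,911.6945
2020-12-14 to 2021-11-30: 352 days at 1.05% → €3,253,000 × 1.05% × 352/365 = €32,939.9671
Total = €34,851.6616

€34,851.66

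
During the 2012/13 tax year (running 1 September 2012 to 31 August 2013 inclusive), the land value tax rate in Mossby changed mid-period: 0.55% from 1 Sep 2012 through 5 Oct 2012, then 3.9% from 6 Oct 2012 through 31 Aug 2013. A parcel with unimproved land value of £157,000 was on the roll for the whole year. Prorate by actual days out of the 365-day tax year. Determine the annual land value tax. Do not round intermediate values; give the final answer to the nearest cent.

£5,618.66

1 Sep – 5 Oct 2012: 35 days at 0.55% → £157,000 × 0.55% × 35/365 = £82.8014
6 Oct 2012 – 31 Aug 2013: 330 days at 3.9% → £157,000 × 3.9% × 330/365 = £5,535.8630
Total = £5,618.6644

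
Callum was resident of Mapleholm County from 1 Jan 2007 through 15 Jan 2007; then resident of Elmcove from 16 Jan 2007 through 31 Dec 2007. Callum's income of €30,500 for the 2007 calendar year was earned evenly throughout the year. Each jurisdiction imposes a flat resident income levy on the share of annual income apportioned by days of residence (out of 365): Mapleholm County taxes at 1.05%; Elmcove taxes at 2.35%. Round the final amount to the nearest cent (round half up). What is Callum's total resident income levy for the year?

€700.46

Mapleholm County, 1 Jan – 15 Jan 2007: 15 days → €30,500 × 1.05% × 15/365 = €13.1610
Elmcove, 16 Jan – 31 Dec 2007: 350 days → €30,500 × 2.35% × 350/365 = €687.2945
Total = €700.4555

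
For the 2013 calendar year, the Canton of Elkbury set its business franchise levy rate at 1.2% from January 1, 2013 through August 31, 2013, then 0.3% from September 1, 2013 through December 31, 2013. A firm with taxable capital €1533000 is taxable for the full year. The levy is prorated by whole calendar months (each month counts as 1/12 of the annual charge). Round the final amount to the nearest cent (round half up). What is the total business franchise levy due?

€13797.00

January 1 – August 31, 2013: 8 months at 1.2% → €1533000 × 1.2% × 8/12 = €12264.0000
September 1 – December 31, 2013: 4 months at 0.3% → €1533000 × 0.3% × 4/12 = €1533.0000
Total = €13797.0000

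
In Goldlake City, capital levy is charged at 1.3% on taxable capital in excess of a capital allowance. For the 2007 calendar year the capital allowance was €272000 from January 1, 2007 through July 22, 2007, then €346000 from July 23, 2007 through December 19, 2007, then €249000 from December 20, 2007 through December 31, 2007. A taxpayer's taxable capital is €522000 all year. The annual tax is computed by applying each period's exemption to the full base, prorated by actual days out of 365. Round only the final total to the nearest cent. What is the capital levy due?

January 1 – July 22, 2007: 203 days, exemption €272000 → (€522000 − €272000) × 1.3% × 203/365 = €1807.5342
July 23 – December 19, 2007: 150 days, exemption €346000 → (€522000 − €346000) × 1.3% × 150/365 = €940.2740
December 20 – December 31, 2007: 12 days, exemption €249000 → (€522000 − €249000) × 1.3% × 12/365 = €116.6795
Total = €2864.4877

€2864.49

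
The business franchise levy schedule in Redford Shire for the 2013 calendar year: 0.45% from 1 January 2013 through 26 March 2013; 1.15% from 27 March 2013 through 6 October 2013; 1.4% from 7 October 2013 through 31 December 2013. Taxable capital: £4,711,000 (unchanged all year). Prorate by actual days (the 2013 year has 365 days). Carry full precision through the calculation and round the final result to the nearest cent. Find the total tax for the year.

1 January – 26 March 2013: 85 days at 0.45% → £4,711,000 × 0.45% × 85/365 = £4,936.8699
27 March – 6 October 2013: 194 days at 1.15% → £4,711,000 × 1.15% × 194/365 = £28,795.1808
7 October – 31 December 2013: 86 days at 1.4% → £4,711,000 × 1.4% × 86/365 = £15,539.8466
Total = £49,271.8973

£49,271.90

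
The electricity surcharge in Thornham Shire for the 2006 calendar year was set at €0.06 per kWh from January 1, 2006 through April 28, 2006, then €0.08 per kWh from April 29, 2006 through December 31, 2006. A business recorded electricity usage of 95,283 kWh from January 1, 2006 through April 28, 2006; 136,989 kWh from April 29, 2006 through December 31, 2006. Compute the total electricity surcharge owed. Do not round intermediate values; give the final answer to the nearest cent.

€16676.10

January 1 – April 28, 2006: 95,283 kWh at €0.06/kWh → €5716.98
April 29 – December 31, 2006: 136,989 kWh at €0.08/kWh → €10959.12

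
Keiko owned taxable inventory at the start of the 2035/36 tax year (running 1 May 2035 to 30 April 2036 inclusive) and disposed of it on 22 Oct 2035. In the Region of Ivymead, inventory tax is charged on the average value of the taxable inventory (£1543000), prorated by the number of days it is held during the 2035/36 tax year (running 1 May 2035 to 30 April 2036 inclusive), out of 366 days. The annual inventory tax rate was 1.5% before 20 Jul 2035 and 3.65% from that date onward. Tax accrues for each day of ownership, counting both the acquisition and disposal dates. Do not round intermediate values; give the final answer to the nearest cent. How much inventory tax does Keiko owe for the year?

1 May – 19 Jul 2035: 80 days at 1.5% → £1543000 × 1.5% × 80/366 = £5059.0164
20 Jul – 22 Oct 2035: 95 days at 3.65% → £1543000 × 3.65% × 95/366 = £14618.4495
Total = £19677.4658

£19677.47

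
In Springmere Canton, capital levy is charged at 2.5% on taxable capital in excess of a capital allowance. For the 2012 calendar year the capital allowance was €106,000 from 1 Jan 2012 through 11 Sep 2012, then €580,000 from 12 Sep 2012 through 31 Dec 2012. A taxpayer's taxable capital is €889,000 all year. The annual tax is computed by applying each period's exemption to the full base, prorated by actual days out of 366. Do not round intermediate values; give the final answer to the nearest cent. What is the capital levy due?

€15,981.15

1 Jan – 11 Sep 2012: 255 days, exemption €106,000 → (€889,000 − €106,000) × 2.5% × 255/366 = €13,638.3197
12 Sep – 31 Dec 2012: 111 days, exemption €580,000 → (€889,000 − €580,000) × 2.5% × 111/366 = €2,342.8279
Total = €15,981.1475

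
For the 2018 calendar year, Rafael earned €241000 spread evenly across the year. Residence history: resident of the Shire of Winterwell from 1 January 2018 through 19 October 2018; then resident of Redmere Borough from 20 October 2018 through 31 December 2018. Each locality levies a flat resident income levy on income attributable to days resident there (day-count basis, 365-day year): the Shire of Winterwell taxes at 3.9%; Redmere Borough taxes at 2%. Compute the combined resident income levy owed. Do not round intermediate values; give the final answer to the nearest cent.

The Shire of Winterwell, 1 January – 19 October 2018: 292 days → €241000 × 3.9% × 292/365 = €7519.2000
Redmere Borough, 20 October – 31 December 2018: 73 days → €241000 × 2% × 73/365 = €964.0000
Total = €8483.2000

€8483.20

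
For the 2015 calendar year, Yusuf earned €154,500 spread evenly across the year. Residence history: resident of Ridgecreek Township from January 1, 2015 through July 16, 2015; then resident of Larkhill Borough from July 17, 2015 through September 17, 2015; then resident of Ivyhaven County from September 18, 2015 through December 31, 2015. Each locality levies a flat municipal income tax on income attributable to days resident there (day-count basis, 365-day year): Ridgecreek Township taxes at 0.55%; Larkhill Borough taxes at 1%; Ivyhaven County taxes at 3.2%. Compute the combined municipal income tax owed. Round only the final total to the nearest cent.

€2,147.55

Ridgecreek Township, January 1 – July 16, 2015: 197 days → €154,500 × 0.55% × 197/365 = €458.6322
Larkhill Borough, July 17 – September 17, 2015: 63 days → €154,500 × 1% × 63/365 = €266.6712
Ivyhaven County, September 18 – December 31, 2015: 105 days → €154,500 × 3.2% × 105/365 = €1,422.2466
Total = €2,147.5500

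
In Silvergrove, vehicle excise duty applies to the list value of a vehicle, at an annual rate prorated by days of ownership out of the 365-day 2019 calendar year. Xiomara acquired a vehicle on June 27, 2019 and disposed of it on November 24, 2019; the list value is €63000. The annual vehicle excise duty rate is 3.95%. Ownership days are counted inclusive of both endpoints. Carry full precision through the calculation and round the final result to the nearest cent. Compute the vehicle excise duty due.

€1029.49

Days held (June 27 – November 24, 2019): 151 out of 365
Tax = €63000 × 3.95% × 151/365 = €1029.4890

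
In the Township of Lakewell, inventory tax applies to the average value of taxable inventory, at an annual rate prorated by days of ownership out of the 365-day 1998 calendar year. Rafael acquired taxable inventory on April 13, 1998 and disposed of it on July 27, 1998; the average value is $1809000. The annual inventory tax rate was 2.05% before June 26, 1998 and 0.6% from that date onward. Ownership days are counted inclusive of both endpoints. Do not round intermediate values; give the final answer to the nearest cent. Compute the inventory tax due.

April 13 – June 25, 1998: 74 days at 2.05% → $1809000 × 2.05% × 74/365 = $7518.5014
June 26 – July 27, 1998: 32 days at 0.6% → $1809000 × 0.6% × 32/365 = $951.5836
Total = $8470.0849

$8470.08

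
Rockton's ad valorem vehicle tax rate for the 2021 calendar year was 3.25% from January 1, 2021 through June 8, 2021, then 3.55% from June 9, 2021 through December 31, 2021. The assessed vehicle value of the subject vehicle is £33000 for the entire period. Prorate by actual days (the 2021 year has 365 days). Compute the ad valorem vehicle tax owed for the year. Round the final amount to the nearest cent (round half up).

£1128.37

January 1 – June 8, 2021: 159 days at 3.25% → £33000 × 3.25% × 159/365 = £467.1986
June 9 – December 31, 2021: 206 days at 3.55% → £33000 × 3.55% × 206/365 = £661.1753
Total = £1128.3740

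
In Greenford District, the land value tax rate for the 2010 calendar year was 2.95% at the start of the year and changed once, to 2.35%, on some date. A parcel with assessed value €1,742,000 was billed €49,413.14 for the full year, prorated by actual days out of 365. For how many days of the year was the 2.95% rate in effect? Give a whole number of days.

296 days

Let d = days at the first rate; then 365 − d days at the second rate.
€1,742,000 × [2.95%·d + 2.35%·(365−d)] / 365 = €49,413.14
Solving gives d = 296, so the new rate took effect on 24 October 2010.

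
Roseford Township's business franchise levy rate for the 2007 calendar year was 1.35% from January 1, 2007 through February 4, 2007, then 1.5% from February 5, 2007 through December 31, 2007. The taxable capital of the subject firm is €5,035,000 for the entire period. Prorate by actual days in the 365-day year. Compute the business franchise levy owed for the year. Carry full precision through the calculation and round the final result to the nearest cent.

€74,800.79

January 1 – February 4, 2007: 35 days at 1.35% → €5,035,000 × 1.35% × 35/365 = €6,517.9110
February 5 – December 31, 2007: 330 days at 1.5% → €5,035,000 × 1.5% × 330/365 = €68,282.8767
Total = €74,800.7877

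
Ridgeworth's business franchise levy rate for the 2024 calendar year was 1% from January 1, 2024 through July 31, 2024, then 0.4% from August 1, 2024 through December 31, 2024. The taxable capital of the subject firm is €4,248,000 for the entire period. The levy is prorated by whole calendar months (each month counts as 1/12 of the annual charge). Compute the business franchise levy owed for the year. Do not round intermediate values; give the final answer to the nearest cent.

€31,860.00

January 1 – July 31, 2024: 7 months at 1% → €4,248,000 × 1% × 7/12 = €24,780.0000
August 1 – December 31, 2024: 5 months at 0.4% → €4,248,000 × 0.4% × 5/12 = €7,080.0000
Total = €31,860.0000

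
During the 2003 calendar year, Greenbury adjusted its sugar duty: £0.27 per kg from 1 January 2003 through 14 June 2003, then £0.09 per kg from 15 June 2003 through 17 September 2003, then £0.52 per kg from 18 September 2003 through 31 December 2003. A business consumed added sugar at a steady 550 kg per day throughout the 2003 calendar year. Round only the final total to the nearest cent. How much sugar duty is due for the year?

£59,235.00

1 January – 14 June 2003: 165 days × 550 kg/day = 90,750 kg at £0.27/kg → £24,502.50
15 June – 17 September 2003: 95 days × 550 kg/day = 52,250 kg at £0.09/kg → £4,702.50
18 September – 31 December 2003: 105 days × 550 kg/day = 57,750 kg at £0.52/kg → £30,030.00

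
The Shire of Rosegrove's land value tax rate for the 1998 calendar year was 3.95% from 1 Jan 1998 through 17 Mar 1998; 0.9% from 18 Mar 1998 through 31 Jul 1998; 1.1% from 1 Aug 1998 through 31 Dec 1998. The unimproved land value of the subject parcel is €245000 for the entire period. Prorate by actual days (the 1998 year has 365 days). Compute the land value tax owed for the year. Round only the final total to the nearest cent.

1 Jan – 17 Mar 1998: 76 days at 3.95% → €245000 × 3.95% × 76/365 = €2015.0411
18 Mar – 31 Jul 1998: 136 days at 0.9% → €245000 × 0.9% × 136/365 = €821.5890
1 Aug – 31 Dec 1998: 153 days at 1.1% → €245000 × 1.1% × 153/365 = €1129.6849
Total = €3966.3151

€3966.32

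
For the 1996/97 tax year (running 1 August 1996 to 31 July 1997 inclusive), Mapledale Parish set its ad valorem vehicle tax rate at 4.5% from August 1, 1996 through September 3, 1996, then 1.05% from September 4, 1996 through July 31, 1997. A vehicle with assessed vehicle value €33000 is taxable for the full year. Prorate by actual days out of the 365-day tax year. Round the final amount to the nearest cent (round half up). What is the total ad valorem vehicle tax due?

August 1 – September 3, 1996: 34 days at 4.5% → €33000 × 4.5% × 34/365 = €138.3288
September 4, 1996 – July 31, 1997: 331 days at 1.05% → €33000 × 1.05% × 331/365 = €314.2233
Total = €452.5521

€452.55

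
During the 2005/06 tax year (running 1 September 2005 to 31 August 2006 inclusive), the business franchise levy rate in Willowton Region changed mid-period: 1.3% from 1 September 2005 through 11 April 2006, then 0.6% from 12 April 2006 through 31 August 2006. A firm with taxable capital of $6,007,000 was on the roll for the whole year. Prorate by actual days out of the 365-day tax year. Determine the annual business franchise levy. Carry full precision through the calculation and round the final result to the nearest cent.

$61,732.21

1 September 2005 – 11 April 2006: 223 days at 1.3% → $6,007,000 × 1.3% × 223/365 = $47,710.3918
12 April – 31 August 2006: 142 days at 0.6% → $6,007,000 × 0.6% × 142/365 = $14,021.8192
Total = $61,732.2110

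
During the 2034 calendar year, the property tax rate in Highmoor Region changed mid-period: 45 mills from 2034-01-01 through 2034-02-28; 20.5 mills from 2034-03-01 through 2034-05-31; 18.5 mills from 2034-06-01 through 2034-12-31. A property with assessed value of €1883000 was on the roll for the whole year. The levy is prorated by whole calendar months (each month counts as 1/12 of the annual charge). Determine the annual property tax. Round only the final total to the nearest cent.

€44093.58

2034-01-01 to 2034-02-28: 2 months at 45 mills → €1883000 × 4.5% × 2/12 = €14122.5000
2034-03-01 to 2034-05-31: 3 months at 20.5 mills → €1883000 × 2.05% × 3/12 = €9650.3750
2034-06-01 to 2034-12-31: 7 months at 18.5 mills → €1883000 × 1.85% × 7/12 = €20320.7083
Total = €44093.5833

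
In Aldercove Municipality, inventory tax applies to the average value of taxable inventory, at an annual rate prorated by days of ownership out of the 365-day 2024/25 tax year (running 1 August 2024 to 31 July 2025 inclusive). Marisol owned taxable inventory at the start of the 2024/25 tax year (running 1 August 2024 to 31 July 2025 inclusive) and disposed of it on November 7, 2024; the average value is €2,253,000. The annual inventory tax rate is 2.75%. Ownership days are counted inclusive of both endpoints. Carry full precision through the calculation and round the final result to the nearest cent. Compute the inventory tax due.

€16,804.91

Days held (August 1 – November 7, 2024): 99 out of 365
Tax = €2,253,000 × 2.75% × 99/365 = €16,804.9110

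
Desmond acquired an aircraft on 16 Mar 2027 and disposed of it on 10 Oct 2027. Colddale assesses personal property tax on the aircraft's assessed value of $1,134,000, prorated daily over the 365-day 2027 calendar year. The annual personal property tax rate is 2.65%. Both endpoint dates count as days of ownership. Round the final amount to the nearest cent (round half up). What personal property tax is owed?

$17,207.28

Days held (16 Mar – 10 Oct 2027): 209 out of 365
Tax = $1,134,000 × 2.65% × 209/365 = $17,207.2849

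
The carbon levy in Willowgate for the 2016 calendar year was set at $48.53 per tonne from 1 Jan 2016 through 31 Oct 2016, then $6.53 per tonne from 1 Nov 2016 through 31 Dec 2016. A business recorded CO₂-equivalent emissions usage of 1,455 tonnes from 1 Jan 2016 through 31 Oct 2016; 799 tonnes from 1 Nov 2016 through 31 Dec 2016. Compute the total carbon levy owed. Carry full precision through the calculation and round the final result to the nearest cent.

$75,828.62

1 Jan – 31 Oct 2016: 1,455 tonnes at $48.53/tonne → $70,611.15
1 Nov – 31 Dec 2016: 799 tonnes at $6.53/tonne → $5,217.47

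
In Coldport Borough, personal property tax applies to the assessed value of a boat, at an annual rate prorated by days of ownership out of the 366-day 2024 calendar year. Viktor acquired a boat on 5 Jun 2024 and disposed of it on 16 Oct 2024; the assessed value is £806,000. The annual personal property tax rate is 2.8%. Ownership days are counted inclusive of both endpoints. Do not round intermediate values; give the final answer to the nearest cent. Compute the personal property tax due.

£8,262.60

Days held (5 Jun – 16 Oct 2024): 134 out of 366
Tax = £806,000 × 2.8% × 134/366 = £8,262.6011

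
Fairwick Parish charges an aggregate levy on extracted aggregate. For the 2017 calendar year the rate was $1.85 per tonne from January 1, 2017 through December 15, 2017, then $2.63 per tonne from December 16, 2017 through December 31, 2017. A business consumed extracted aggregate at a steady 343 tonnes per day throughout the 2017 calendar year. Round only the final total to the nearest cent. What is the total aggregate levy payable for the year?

January 1 – December 15, 2017: 349 days × 343 tonnes/day = 119,707 tonnes at $1.85/tonne → $221,457.95
December 16 – December 31, 2017: 16 days × 343 tonnes/day = 5,488 tonnes at $2.63/tonne → $14,433.44

$235,891.39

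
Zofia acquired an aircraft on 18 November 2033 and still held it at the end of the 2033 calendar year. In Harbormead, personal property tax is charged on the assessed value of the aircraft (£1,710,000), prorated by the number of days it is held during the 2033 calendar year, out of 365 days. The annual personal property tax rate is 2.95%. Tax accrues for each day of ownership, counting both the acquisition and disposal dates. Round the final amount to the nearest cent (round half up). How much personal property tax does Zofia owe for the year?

£6,081.04

Days held (18 November – 31 December 2033): 44 out of 365
Tax = £1,710,000 × 2.95% × 44/365 = £6,081.0411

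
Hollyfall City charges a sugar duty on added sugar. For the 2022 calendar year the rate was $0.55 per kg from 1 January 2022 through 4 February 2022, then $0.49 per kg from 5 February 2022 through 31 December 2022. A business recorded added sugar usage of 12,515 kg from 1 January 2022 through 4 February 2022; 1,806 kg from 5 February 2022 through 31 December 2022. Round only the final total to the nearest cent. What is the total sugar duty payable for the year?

1 January – 4 February 2022: 12,515 kg at $0.55/kg → $6,883.25
5 February – 31 December 2022: 1,806 kg at $0.49/kg → $884.94

$7,768.19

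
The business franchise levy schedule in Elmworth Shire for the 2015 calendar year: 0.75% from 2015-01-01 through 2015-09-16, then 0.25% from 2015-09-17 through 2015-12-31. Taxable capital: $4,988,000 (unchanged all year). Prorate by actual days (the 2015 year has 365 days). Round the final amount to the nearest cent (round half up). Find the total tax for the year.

$30,167.15

2015-01-01 to 2015-09-16: 259 days at 0.75% → $4,988,000 × 0.75% × 259/365 = $26,545.7260
2015-09-17 to 2015-12-31: 106 days at 0.25% → $4,988,000 × 0.25% × 106/365 = $3,621.4247
Total = $30,167.1507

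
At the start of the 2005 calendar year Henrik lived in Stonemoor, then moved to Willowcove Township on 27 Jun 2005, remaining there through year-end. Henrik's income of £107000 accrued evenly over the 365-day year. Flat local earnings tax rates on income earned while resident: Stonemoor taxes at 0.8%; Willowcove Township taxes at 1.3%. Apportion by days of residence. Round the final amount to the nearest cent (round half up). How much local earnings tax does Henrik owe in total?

£1131.56

Stonemoor, 1 Jan – 26 Jun 2005: 177 days → £107000 × 0.8% × 177/365 = £415.1014
Willowcove Township, 27 Jun – 31 Dec 2005: 188 days → £107000 × 1.3% × 188/365 = £716.4603
Total = £1131.5616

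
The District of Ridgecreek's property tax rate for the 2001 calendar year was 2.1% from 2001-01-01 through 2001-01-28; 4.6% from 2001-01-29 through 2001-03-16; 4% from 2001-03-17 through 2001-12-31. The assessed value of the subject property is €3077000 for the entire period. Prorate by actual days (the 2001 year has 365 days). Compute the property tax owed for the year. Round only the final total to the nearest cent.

2001-01-01 to 2001-01-28: 28 days at 2.1% → €3077000 × 2.1% × 28/365 = €4956.9205
2001-01-29 to 2001-03-16: 47 days at 4.6% → €3077000 × 4.6% × 47/365 = €18225.9562
2001-03-17 to 2001-12-31: 290 days at 4% → €3077000 × 4% × 290/365 = €97789.5890
Total = €120972.4658

€120972.47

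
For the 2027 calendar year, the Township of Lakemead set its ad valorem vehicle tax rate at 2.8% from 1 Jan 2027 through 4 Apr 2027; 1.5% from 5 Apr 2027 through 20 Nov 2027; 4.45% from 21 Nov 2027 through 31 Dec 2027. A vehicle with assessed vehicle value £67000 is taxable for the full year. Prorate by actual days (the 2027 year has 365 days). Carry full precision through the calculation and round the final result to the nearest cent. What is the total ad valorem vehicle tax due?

£1451.33

1 Jan – 4 Apr 2027: 94 days at 2.8% → £67000 × 2.8% × 94/365 = £483.1342
5 Apr – 20 Nov 2027: 230 days at 1.5% → £67000 × 1.5% × 230/365 = £633.2877
21 Nov – 31 Dec 2027: 41 days at 4.45% → £67000 × 4.45% × 41/365 = £334.9082
Total = £1451.3301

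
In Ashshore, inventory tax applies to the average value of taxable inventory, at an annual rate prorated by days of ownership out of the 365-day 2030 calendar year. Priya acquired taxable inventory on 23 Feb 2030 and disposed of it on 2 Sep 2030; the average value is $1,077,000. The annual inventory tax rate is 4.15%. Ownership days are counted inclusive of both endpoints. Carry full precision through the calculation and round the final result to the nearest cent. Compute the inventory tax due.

Days held (23 Feb – 2 Sep 2030): 192 out of 365
Tax = $1,077,000 × 4.15% × 192/365 = $23,511.0575

$23,511.06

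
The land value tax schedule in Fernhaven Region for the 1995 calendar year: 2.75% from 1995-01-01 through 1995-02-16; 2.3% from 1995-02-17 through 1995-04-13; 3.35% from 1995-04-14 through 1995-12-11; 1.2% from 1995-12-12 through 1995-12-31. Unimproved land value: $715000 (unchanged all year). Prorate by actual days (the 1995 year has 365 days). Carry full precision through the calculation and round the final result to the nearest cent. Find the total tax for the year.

1995-01-01 to 1995-02-16: 47 days at 2.75% → $715000 × 2.75% × 47/365 = $2531.8836
1995-02-17 to 1995-04-13: 56 days at 2.3% → $715000 × 2.3% × 56/365 = $2523.0685
1995-04-14 to 1995-12-11: 242 days at 3.35% → $715000 × 3.35% × 242/365 = $15880.8356
1995-12-12 to 1995-12-31: 20 days at 1.2% → $715000 × 1.2% × 20/365 = $470.1370
Total = $21405.9247

$21405.92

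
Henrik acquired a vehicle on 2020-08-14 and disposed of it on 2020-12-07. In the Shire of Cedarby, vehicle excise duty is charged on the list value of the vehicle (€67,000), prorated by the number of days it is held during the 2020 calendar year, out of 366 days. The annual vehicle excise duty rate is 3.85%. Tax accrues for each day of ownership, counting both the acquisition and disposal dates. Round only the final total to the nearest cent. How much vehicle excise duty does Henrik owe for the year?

Days held (2020-08-14 to 2020-12-07): 116 out of 366
Tax = €67,000 × 3.85% × 116/366 = €817.5464

€817.55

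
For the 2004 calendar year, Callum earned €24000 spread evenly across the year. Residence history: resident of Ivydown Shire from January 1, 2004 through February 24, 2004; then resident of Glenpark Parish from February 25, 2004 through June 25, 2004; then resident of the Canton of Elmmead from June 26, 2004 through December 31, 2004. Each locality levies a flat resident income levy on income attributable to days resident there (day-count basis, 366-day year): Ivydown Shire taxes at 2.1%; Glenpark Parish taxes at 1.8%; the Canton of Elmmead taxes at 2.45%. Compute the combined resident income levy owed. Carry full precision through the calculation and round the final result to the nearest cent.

Ivydown Shire, January 1 – February 24, 2004: 55 days → €24000 × 2.1% × 55/366 = €75.7377
Glenpark Parish, February 25 – June 25, 2004: 122 days → €24000 × 1.8% × 122/366 = €144.0000
The Canton of Elmmead, June 26 – December 31, 2004: 189 days → €24000 × 2.45% × 189/366 = €303.6393
Total = €523.3770

€523.38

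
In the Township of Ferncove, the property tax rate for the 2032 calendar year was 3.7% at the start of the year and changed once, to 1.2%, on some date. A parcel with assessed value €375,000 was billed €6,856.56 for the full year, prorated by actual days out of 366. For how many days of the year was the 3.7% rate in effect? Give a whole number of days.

92 days

Let d = days at the first rate; then 366 − d days at the second rate.
€375,000 × [3.7%·d + 1.2%·(366−d)] / 366 = €6,856.56
Solving gives d = 92, so the new rate took effect on April 2, 2032.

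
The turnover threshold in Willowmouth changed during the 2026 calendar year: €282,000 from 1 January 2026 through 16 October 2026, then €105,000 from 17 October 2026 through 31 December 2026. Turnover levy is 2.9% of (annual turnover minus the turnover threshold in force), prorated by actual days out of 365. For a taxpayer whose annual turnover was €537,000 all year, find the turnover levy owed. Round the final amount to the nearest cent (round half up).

€8,463.79

1 January – 16 October 2026: 289 days, exemption €282,000 → (€537,000 − €282,000) × 2.9% × 289/365 = €5,855.2192
17 October – 31 December 2026: 76 days, exemption €105,000 → (€537,000 − €105,000) × 2.9% × 76/365 = €2,608.5699
Total = €8,463.7890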